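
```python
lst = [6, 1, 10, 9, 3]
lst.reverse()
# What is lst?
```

[3, 9, 10, 1, 6]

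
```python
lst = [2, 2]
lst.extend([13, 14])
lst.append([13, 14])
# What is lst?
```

After line 1: lst = [2, 2]
After line 2 (extend unpacks [13, 14]): lst = [2, 2, 13, 14]
After line 3 (append adds [13, 14] as single element): lst = [2, 2, 13, 14, [13, 14]]

[2, 2, 13, 14, [13, 14]]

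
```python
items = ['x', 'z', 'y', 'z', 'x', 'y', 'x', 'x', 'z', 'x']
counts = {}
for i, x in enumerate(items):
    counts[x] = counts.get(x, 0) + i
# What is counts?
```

Initial: counts = {}, items = ['x', 'z', 'y', 'z', 'x', 'y', 'x', 'x', 'z', 'x']
i=0, x='x': counts = {'x': 0}
i=1, x='z': counts = {'x': 0, 'z': 1}
i=2, x='y': counts = {'x': 0, 'z': 1, 'y': 2}
i=3, x='z': counts = {'x': 0, 'z': 4, 'y': 2}
i=4, x='x': counts = {'x': 4, 'z': 4, 'y': 2}
i=5, x='y': counts = {'x': 4, 'z': 4, 'y': 7}
i=6, x='x': counts = {'x': 10, 'z': 4, 'y': 7}
i=7, x='x': counts = {'x': 17, 'z': 4, 'y': 7}
i=8, x='z': counts = {'x': 17, 'z': 12, 'y': 7}
i=9, x='x': counts = {'x': 26, 'z': 12, 'y': 7}

{'x': 26, 'z': 12, 'y': 7}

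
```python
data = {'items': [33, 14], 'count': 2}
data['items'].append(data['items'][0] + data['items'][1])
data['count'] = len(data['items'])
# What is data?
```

After line 1: data = {'items': [33, 14], 'count': 2}
After line 2 (append 33 + 14 = 47): data = {'items': [33, 14, 47], 'count': 2}
After line 3 (count = len(items) = 3): data = {'items': [33, 14, 47], 'count': 3}

{'items': [33, 14, 47], 'count': 3}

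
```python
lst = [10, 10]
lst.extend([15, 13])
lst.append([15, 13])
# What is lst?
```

After line 1: lst = [10, 10]
After line 2 (extend unpacks [15, 13]): lst = [10, 10, 15, 13]
After line 3 (append adds [15, 13] as single element): lst = [10, 10, 15, 13, [15, 13]]

[10, 10, 15, 13, [15, 13]]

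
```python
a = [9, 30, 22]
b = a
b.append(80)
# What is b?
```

After line 1: a = [9, 30, 22]
After line 2 (b = a is an alias, same object): a = [9, 30, 22], b = [9, 30, 22]
After line 3 (b.append mutates the shared list): a = [9, 30, 22, 80], b = [9, 30, 22, 80]

[9, 30, 22, 80]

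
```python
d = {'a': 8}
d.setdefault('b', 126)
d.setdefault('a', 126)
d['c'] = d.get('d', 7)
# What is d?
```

After line 1: d = {'a': 8}
After line 2 (setdefault adds 'b'=126): d = {'a': 8, 'b': 126}
After line 3 (setdefault 'a' no-op, already exists): d = {'a': 8, 'b': 126}
After line 4 (get('d', 7) returns default since 'd' not in d): d = {'a': 8, 'b': 126, 'c': 7}

{'a': 8, 'b': 126, 'c': 7}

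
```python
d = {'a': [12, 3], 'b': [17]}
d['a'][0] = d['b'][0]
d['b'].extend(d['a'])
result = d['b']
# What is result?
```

After line 1: d = {'a': [12, 3], 'b': [17]}
After line 2 (a[0] = b[0] = 17): d = {'a': [17, 3], 'b': [17]}
After line 3 (b.extend(a) appends [17, 3]): d = {'a': [17, 3], 'b': [17, 17, 3]}
After line 4: result = d['b'] = [17, 17, 3]

[17, 17, 3]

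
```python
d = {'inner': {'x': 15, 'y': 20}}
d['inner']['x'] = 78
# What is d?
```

After line 1: d = {'inner': {'x': 15, 'y': 20}}
After line 2 (inner x overwritten): d = {'inner': {'x': 78, 'y': 20}}

{'inner': {'x': 78, 'y': 20}}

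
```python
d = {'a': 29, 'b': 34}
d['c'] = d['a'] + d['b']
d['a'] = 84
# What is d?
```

After line 1: d = {'a': 29, 'b': 34}
After line 2 (d['c'] = 29 + 34): d = {'a': 29, 'b': 34, 'c': 63}
After line 3: d = {'a': 84, 'b': 34, 'c': 63}

{'a': 84, 'b': 34, 'c': 63}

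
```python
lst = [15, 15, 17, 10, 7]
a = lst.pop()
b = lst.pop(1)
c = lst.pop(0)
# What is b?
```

After line 1: lst = [15, 15, 17, 10, 7]
After line 2 (pop() -> a = 7): lst = [15, 15, 17, 10]
After line 3 (pop(1) -> b = 15): lst = [15, 17, 10]
After line 4 (pop(0) -> c = 15): lst = [17, 10]

15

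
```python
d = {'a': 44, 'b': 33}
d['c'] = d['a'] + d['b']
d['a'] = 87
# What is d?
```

After line 1: d = {'a': 44, 'b': 33}
After line 2 (d['c'] = 44 + 33): d = {'a': 44, 'b': 33, 'c': 77}
After line 3: d = {'a': 87, 'b': 33, 'c': 77}

{'a': 87, 'b': 33, 'c': 77}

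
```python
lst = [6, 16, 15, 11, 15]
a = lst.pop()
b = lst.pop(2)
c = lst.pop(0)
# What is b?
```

After line 1: lst = [6, 16, 15, 11, 15]
After line 2 (pop() -> a = 15): lst = [6, 16, 15, 11]
After line 3 (pop(2) -> b = 15): lst = [6, 16, 11]
After line 4 (pop(0) -> c = 6): lst = [16, 11]

15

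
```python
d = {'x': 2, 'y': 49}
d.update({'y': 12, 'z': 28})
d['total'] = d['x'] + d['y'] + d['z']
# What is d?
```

After line 1: d = {'x': 2, 'y': 49}
After line 2 (y overwritten, z added): d = {'x': 2, 'y': 12, 'z': 28}
After line 3 (total = 2 + 12 + 28 = 42): d = {'x': 2, 'y': 12, 'z': 28, 'total': 42}

{'x': 2, 'y': 12, 'z': 28, 'total': 42}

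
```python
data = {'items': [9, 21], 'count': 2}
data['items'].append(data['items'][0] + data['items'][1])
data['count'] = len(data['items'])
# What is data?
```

After line 1: data = {'items': [9, 21], 'count': 2}
After line 2 (append 9 + 21 = 30): data = {'items': [9, 21, 30], 'count': 2}
After line 3 (count = len(items) = 3): data = {'items': [9, 21, 30], 'count': 3}

{'items': [9, 21, 30], 'count': 3}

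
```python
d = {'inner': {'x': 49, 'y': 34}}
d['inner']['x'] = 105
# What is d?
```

After line 1: d = {'inner': {'x': 49, 'y': 34}}
After line 2 (inner x overwritten): d = {'inner': {'x': 105, 'y': 34}}

{'inner': {'x': 105, 'y': 34}}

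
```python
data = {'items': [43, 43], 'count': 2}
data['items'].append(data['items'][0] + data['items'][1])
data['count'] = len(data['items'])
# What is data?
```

After line 1: data = {'items': [43, 43], 'count': 2}
After line 2 (append 43 + 43 = 86): data = {'items': [43, 43, 86], 'count': 2}
After line 3 (count = len(items) = 3): data = {'items': [43, 43, 86], 'count': 3}

{'items': [43, 43, 86], 'count': 3}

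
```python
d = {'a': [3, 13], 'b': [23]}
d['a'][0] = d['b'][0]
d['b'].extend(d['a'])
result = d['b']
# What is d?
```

After line 1: d = {'a': [3, 13], 'b': [23]}
After line 2 (a[0] = b[0] = 23): d = {'a': [23, 13], 'b': [23]}
After line 3 (b.extend(a) appends [23, 13]): d = {'a': [23, 13], 'b': [23, 23, 13]}
After line 4: result = d['b'] = [23, 23, 13]

{'a': [23, 13], 'b': [23, 23, 13]}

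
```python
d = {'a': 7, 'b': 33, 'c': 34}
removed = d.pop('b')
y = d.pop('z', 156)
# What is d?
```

After line 1: d = {'a': 7, 'b': 33, 'c': 34}
After line 2 (pop 'b' returns 33): d = {'a': 7, 'c': 34}, removed = 33
After line 3 (pop 'z' missing, returns default 156): d = {'a': 7, 'c': 34}, y = 156

{'a': 7, 'c': 34}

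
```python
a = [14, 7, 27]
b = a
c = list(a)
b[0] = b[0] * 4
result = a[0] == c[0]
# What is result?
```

After line 1: a = [14, 7, 27]
After line 2 (b = a, alias): a = [14, 7, 27], b = [14, 7, 27]
After line 3 (c = list(a) is a copy, new object): c = [14, 7, 27]
After line 4 (b[0] = 14 * 4 = 56; mutates shared a/b): a = b = [56, 7, 27], c = [14, 7, 27]
After line 5 (a[0] = 56, c[0] = 14; result = False)

False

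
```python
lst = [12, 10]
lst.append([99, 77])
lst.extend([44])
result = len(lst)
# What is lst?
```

After line 1: lst = [12, 10]
After line 2 (append adds [99, 77] as single element): lst = [12, 10, [99, 77]]
After line 3 (extend unpacks [44], adds 44): lst = [12, 10, [99, 77], 44]
After line 4: result = len(lst) = 4

[12, 10, [99, 77], 44]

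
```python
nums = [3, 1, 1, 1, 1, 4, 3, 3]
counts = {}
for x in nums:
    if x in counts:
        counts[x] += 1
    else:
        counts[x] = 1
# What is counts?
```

Initial: counts = {}, nums = [3, 1, 1, 1, 1, 4, 3, 3]
See 3: counts = {3: 1}
See 1: counts = {3: 1, 1: 1}
See 1: counts = {3: 1, 1: 2}
See 1: counts = {3: 1, 1: 3}
See 1: counts = {3: 1, 1: 4}
See 4: counts = {3: 1, 1: 4, 4: 1}
See 3: counts = {3: 2, 1: 4, 4: 1}
See 3: counts = {3: 3, 1: 4, 4: 1}

{3: 3, 1: 4, 4: 1}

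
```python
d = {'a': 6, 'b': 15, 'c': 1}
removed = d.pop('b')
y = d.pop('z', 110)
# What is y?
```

After line 1: d = {'a': 6, 'b': 15, 'c': 1}
After line 2 (pop 'b' returns 15): d = {'a': 6, 'c': 1}, removed = 15
After line 3 (pop 'z' missing, returns default 110): d = {'a': 6, 'c': 1}, y = 110

110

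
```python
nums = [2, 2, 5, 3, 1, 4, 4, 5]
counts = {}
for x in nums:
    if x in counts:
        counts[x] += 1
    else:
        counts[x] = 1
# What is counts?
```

Initial: counts = {}, nums = [2, 2, 5, 3, 1, 4, 4, 5]
See 2: counts = {2: 1}
See 2: counts = {2: 2}
See 5: counts = {2: 2, 5: 1}
See 3: counts = {2: 2, 5: 1, 3: 1}
See 1: counts = {2: 2, 5: 1, 3: 1, 1: 1}
See 4: counts = {2: 2, 5: 1, 3: 1, 1: 1, 4: 1}
See 4: counts = {2: 2, 5: 1, 3: 1, 1: 1, 4: 2}
See 5: counts = {2: 2, 5: 2, 3: 1, 1: 1, 4: 2}

{2: 2, 5: 2, 3: 1, 1: 1, 4: 2}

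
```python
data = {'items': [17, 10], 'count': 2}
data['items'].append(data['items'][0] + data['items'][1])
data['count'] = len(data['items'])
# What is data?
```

After line 1: data = {'items': [17, 10], 'count': 2}
After line 2 (append 17 + 10 = 27): data = {'items': [17, 10, 27], 'count': 2}
After line 3 (count = len(items) = 3): data = {'items': [17, 10, 27], 'count': 3}

{'items': [17, 10, 27], 'count': 3}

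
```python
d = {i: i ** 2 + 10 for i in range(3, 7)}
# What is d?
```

{3: 19, 4: 26, 5: 35, 6: 46}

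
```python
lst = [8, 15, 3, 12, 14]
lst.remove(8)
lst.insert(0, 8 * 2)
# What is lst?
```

After line 1: lst = [8, 15, 3, 12, 14]
After line 2 (remove first 8): lst = [15, 3, 12, 14]
After line 3 (insert 16 at index 0): lst = [16, 15, 3, 12, 14]

[16, 15, 3, 12, 14]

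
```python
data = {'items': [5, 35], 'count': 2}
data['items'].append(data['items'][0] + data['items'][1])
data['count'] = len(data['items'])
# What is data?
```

After line 1: data = {'items': [5, 35], 'count': 2}
After line 2 (append 5 + 35 = 40): data = {'items': [5, 35, 40], 'count': 2}
After line 3 (count = len(items) = 3): data = {'items': [5, 35, 40], 'count': 3}

{'items': [5, 35, 40], 'count': 3}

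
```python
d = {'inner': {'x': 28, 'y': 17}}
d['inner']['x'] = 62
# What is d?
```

After line 1: d = {'inner': {'x': 28, 'y': 17}}
After line 2 (inner x overwritten): d = {'inner': {'x': 62, 'y': 17}}

{'inner': {'x': 62, 'y': 17}}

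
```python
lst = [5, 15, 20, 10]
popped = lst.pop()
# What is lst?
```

[5, 15, 20]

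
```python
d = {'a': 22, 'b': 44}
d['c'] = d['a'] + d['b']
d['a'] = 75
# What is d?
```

After line 1: d = {'a': 22, 'b': 44}
After line 2 (d['c'] = 22 + 44): d = {'a': 22, 'b': 44, 'c': 66}
After line 3: d = {'a': 75, 'b': 44, 'c': 66}

{'a': 75, 'b': 44, 'c': 66}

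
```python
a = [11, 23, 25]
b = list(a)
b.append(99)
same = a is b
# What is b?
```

After line 1: a = [11, 23, 25]
After line 2 (b = list(a) is a shallow copy, new object): a = [11, 23, 25], b = [11, 23, 25]
After line 3 (append only mutates b): a = [11, 23, 25], b = [11, 23, 25, 99]
After line 4 (same = a is b; different objects -> False): same = False

[11, 23, 25, 99]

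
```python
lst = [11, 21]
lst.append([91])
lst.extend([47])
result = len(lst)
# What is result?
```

After line 1: lst = [11, 21]
After line 2 (append adds [91] as single element): lst = [11, 21, [91]]
After line 3 (extend unpacks [47], adds 47): lst = [11, 21, [91], 47]
After line 4: result = len(lst) = 4

4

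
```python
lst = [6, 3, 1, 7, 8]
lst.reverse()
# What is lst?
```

[8, 7, 1, 3, 6]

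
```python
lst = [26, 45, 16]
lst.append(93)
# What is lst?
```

[26, 45, 16, 93]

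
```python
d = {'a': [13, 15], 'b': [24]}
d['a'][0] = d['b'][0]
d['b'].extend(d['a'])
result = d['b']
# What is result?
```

After line 1: d = {'a': [13, 15], 'b': [24]}
After line 2 (a[0] = b[0] = 24): d = {'a': [24, 15], 'b': [24]}
After line 3 (b.extend(a) appends [24, 15]): d = {'a': [24, 15], 'b': [24, 24, 15]}
After line 4: result = d['b'] = [24, 24, 15]

[24, 24, 15]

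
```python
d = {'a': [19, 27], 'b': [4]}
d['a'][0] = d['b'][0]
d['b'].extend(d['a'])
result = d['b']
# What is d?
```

After line 1: d = {'a': [19, 27], 'b': [4]}
After line 2 (a[0] = b[0] = 4): d = {'a': [4, 27], 'b': [4]}
After line 3 (b.extend(a) appends [4, 27]): d = {'a': [4, 27], 'b': [4, 4, 27]}
After line 4: result = d['b'] = [4, 4, 27]

{'a': [4, 27], 'b': [4, 4, 27]}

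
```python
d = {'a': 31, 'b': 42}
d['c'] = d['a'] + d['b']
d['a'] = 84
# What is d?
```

After line 1: d = {'a': 31, 'b': 42}
After line 2 (d['c'] = 31 + 42): d = {'a': 31, 'b': 42, 'c': 73}
After line 3: d = {'a': 84, 'b': 42, 'c': 73}

{'a': 84, 'b': 42, 'c': 73}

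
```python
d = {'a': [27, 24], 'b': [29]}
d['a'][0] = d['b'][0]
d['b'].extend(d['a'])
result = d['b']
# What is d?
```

After line 1: d = {'a': [27, 24], 'b': [29]}
After line 2 (a[0] = b[0] = 29): d = {'a': [29, 24], 'b': [29]}
After line 3 (b.extend(a) appends [29, 24]): d = {'a': [29, 24], 'b': [29, 29, 24]}
After line 4: result = d['b'] = [29, 29, 24]

{'a': [29, 24], 'b': [29, 29, 24]}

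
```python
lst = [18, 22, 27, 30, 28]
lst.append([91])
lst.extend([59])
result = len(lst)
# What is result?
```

After line 1: lst = [18, 22, 27, 30, 28]
After line 2 (append adds [91] as single element): lst = [18, 22, 27, 30, 28, [91]]
After line 3 (extend unpacks [59], adds 59): lst = [18, 22, 27, 30, 28, [91], 59]
After line 4: result = len(lst) = 7

7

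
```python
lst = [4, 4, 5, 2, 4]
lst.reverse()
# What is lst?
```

[4, 2, 5, 4, 4]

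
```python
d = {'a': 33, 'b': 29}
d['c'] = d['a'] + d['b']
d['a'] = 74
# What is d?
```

After line 1: d = {'a': 33, 'b': 29}
After line 2 (d['c'] = 33 + 29): d = {'a': 33, 'b': 29, 'c': 62}
After line 3: d = {'a': 74, 'b': 29, 'c': 62}

{'a': 74, 'b': 29, 'c': 62}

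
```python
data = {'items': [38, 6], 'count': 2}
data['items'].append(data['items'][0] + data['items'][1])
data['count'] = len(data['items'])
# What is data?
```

After line 1: data = {'items': [38, 6], 'count': 2}
After line 2 (append 38 + 6 = 44): data = {'items': [38, 6, 44], 'count': 2}
After line 3 (count = len(items) = 3): data = {'items': [38, 6, 44], 'count': 3}

{'items': [38, 6, 44], 'count': 3}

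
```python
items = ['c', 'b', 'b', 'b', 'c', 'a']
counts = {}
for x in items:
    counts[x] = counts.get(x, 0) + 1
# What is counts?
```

Initial: counts = {}, items = ['c', 'b', 'b', 'b', 'c', 'a']
See 'c': counts = {'c': 1}
See 'b': counts = {'c': 1, 'b': 1}
See 'b': counts = {'c': 1, 'b': 2}
See 'b': counts = {'c': 1, 'b': 3}
See 'c': counts = {'c': 2, 'b': 3}
See 'a': counts = {'c': 2, 'b': 3, 'a': 1}

{'c': 2, 'b': 3, 'a': 1}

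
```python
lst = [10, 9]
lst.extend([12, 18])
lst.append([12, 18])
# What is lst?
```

After line 1: lst = [10, 9]
After line 2 (extend unpacks [12, 18]): lst = [10, 9, 12, 18]
After line 3 (append adds [12, 18] as single element): lst = [10, 9, 12, 18, [12, 18]]

[10, 9, 12, 18, [12, 18]]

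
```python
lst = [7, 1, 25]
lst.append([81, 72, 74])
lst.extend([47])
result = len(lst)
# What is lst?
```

After line 1: lst = [7, 1, 25]
After line 2 (append adds [81, 72, 74] as single element): lst = [7, 1, 25, [81, 72, 74]]
After line 3 (extend unpacks [47], adds 47): lst = [7, 1, 25, [81, 72, 74], 47]
After line 4: result = len(lst) = 5

[7, 1, 25, [81, 72, 74], 47]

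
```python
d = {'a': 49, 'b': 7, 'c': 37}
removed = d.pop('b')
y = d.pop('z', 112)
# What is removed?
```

After line 1: d = {'a': 49, 'b': 7, 'c': 37}
After line 2 (pop 'b' returns 7): d = {'a': 49, 'c': 37}, removed = 7
After line 3 (pop 'z' missing, returns default 112): d = {'a': 49, 'c': 37}, y = 112

7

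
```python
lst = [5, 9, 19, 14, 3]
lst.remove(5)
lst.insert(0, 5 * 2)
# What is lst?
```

After line 1: lst = [5, 9, 19, 14, 3]
After line 2 (remove first 5): lst = [9, 19, 14, 3]
After line 3 (insert 10 at index 0): lst = [10, 9, 19, 14, 3]

[10, 9, 19, 14, 3]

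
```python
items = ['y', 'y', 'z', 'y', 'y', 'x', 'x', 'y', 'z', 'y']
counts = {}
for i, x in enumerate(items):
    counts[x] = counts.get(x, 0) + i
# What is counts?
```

Initial: counts = {}, items = ['y', 'y', 'z', 'y', 'y', 'x', 'x', 'y', 'z', 'y']
i=0, x='y': counts = {'y': 0}
i=1, x='y': counts = {'y': 1}
i=2, x='z': counts = {'y': 1, 'z': 2}
i=3, x='y': counts = {'y': 4, 'z': 2}
i=4, x='y': counts = {'y': 8, 'z': 2}
i=5, x='x': counts = {'y': 8, 'z': 2, 'x': 5}
i=6, x='x': counts = {'y': 8, 'z': 2, 'x': 11}
i=7, x='y': counts = {'y': 15, 'z': 2, 'x': 11}
i=8, x='z': counts = {'y': 15, 'z': 10, 'x': 11}
i=9, x='y': counts = {'y': 24, 'z': 10, 'x': 11}

{'y': 24, 'z': 10, 'x': 11}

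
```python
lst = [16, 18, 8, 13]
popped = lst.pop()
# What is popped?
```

13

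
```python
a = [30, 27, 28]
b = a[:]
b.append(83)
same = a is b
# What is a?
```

After line 1: a = [30, 27, 28]
After line 2 (b = a[:] is a shallow copy, new object): a = [30, 27, 28], b = [30, 27, 28]
After line 3 (append only mutates b): a = [30, 27, 28], b = [30, 27, 28, 83]
After line 4 (same = a is b; different objects -> False): same = False

[30, 27, 28]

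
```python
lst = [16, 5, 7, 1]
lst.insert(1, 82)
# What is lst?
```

[16, 82, 5, 7, 1]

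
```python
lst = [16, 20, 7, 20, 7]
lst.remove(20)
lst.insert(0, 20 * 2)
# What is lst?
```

After line 1: lst = [16, 20, 7, 20, 7]
After line 2 (remove first 20): lst = [16, 7, 20, 7]
After line 3 (insert 40 at index 0): lst = [40, 16, 7, 20, 7]

[40, 16, 7, 20, 7]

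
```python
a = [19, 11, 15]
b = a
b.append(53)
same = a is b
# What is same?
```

After line 1: a = [19, 11, 15]
After line 2 (b = a is an alias, same object): a = [19, 11, 15], b = [19, 11, 15]
After line 3 (b.append mutates the shared list): a = [19, 11, 15, 53], b = [19, 11, 15, 53]
After line 4 (same = a is b; same object -> True): same = True

True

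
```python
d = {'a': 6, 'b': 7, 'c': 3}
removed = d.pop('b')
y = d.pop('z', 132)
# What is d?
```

After line 1: d = {'a': 6, 'b': 7, 'c': 3}
After line 2 (pop 'b' returns 7): d = {'a': 6, 'c': 3}, removed = 7
After line 3 (pop 'z' missing, returns default 132): d = {'a': 6, 'c': 3}, y = 132

{'a': 6, 'c': 3}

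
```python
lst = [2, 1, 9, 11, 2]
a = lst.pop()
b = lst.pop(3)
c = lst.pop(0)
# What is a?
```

After line 1: lst = [2, 1, 9, 11, 2]
After line 2 (pop() -> a = 2): lst = [2, 1, 9, 11]
After line 3 (pop(3) -> b = 11): lst = [2, 1, 9]
After line 4 (pop(0) -> c = 2): lst = [1, 9]

2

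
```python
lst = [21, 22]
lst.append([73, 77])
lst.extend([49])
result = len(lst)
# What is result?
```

After line 1: lst = [21, 22]
After line 2 (append adds [73, 77] as single element): lst = [21, 22, [73, 77]]
After line 3 (extend unpacks [49], adds 49): lst = [21, 22, [73, 77], 49]
After line 4: result = len(lst) = 4

4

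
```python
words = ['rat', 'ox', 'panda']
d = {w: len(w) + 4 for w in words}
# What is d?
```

{'rat': 7, 'ox': 6, 'panda': 9}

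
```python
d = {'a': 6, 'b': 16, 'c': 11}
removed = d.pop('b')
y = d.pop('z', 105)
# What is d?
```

After line 1: d = {'a': 6, 'b': 16, 'c': 11}
After line 2 (pop 'b' returns 16): d = {'a': 6, 'c': 11}, removed = 16
After line 3 (pop 'z' missing, returns default 105): d = {'a': 6, 'c': 11}, y = 105

{'a': 6, 'c': 11}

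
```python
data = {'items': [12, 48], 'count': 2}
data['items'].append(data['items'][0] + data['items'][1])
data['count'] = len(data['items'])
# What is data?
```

After line 1: data = {'items': [12, 48], 'count': 2}
After line 2 (append 12 + 48 = 60): data = {'items': [12, 48, 60], 'count': 2}
After line 3 (count = len(items) = 3): data = {'items': [12, 48, 60], 'count': 3}

{'items': [12, 48, 60], 'count': 3}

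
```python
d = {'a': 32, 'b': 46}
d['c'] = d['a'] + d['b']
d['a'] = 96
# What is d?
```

After line 1: d = {'a': 32, 'b': 46}
After line 2 (d['c'] = 32 + 46): d = {'a': 32, 'b': 46, 'c': 78}
After line 3: d = {'a': 96, 'b': 46, 'c': 78}

{'a': 96, 'b': 46, 'c': 78}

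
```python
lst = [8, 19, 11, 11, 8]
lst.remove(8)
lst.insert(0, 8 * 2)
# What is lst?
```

After line 1: lst = [8, 19, 11, 11, 8]
After line 2 (remove first 8): lst = [19, 11, 11, 8]
After line 3 (insert 16 at index 0): lst = [16, 19, 11, 11, 8]

[16, 19, 11, 11, 8]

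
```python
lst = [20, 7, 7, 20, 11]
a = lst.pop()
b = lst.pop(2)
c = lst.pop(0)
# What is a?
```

After line 1: lst = [20, 7, 7, 20, 11]
After line 2 (pop() -> a = 11): lst = [20, 7, 7, 20]
After line 3 (pop(2) -> b = 7): lst = [20, 7, 20]
After line 4 (pop(0) -> c = 20): lst = [7, 20]

11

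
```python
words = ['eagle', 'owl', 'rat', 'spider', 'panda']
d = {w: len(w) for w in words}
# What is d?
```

{'eagle': 5, 'owl': 3, 'rat': 3, 'spider': 6, 'panda': 5}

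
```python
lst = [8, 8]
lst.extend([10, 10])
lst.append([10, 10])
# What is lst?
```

After line 1: lst = [8, 8]
After line 2 (extend unpacks [10, 10]): lst = [8, 8, 10, 10]
After line 3 (append adds [10, 10] as single element): lst = [8, 8, 10, 10, [10, 10]]

[8, 8, 10, 10, [10, 10]]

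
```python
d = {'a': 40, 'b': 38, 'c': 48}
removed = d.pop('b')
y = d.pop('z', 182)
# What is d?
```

After line 1: d = {'a': 40, 'b': 38, 'c': 48}
After line 2 (pop 'b' returns 38): d = {'a': 40, 'c': 48}, removed = 38
After line 3 (pop 'z' missing, returns default 182): d = {'a': 40, 'c': 48}, y = 182

{'a': 40, 'c': 48}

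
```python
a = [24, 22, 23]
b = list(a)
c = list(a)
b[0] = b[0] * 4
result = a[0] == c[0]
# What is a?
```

After line 1: a = [24, 22, 23]
After line 2 (b = list(a), copy): a = [24, 22, 23], b = [24, 22, 23]
After line 3 (c = list(a) is a copy, new object): c = [24, 22, 23]
After line 4 (b[0] = 24 * 4 = 96; only b mutates (copy)): a = [24, 22, 23], b = [96, 22, 23], c = [24, 22, 23]
After line 5 (a[0] = 24, c[0] = 24; result = True)

[24, 22, 23]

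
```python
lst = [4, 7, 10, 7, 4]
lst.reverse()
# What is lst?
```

[4, 7, 10, 7, 4]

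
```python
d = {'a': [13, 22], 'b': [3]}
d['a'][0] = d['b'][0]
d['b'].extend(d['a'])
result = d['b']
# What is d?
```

After line 1: d = {'a': [13, 22], 'b': [3]}
After line 2 (a[0] = b[0] = 3): d = {'a': [3, 22], 'b': [3]}
After line 3 (b.extend(a) appends [3, 22]): d = {'a': [3, 22], 'b': [3, 3, 22]}
After line 4: result = d['b'] = [3, 3, 22]

{'a': [3, 22], 'b': [3, 3, 22]}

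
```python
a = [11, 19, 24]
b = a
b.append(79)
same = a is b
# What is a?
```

After line 1: a = [11, 19, 24]
After line 2 (b = a is an alias, same object): a = [11, 19, 24], b = [11, 19, 24]
After line 3 (b.append mutates the shared list): a = [11, 19, 24, 79], b = [11, 19, 24, 79]
After line 4 (same = a is b; same object -> True): same = True

[11, 19, 24, 79]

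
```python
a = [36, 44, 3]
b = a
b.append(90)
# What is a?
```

After line 1: a = [36, 44, 3]
After line 2 (b = a is an alias, same object): a = [36, 44, 3], b = [36, 44, 3]
After line 3 (b.append mutates the shared list): a = [36, 44, 3, 90], b = [36, 44, 3, 90]

[36, 44, 3, 90]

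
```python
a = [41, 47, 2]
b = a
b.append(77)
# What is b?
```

After line 1: a = [41, 47, 2]
After line 2 (b = a is an alias, same object): a = [41, 47, 2], b = [41, 47, 2]
After line 3 (b.append mutates the shared list): a = [41, 47, 2, 77], b = [41, 47, 2, 77]

[41, 47, 2, 77]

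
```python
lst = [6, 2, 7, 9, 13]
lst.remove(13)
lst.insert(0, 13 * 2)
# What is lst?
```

After line 1: lst = [6, 2, 7, 9, 13]
After line 2 (remove first 13): lst = [6, 2, 7, 9]
After line 3 (insert 26 at index 0): lst = [26, 6, 2, 7, 9]

[26, 6, 2, 7, 9]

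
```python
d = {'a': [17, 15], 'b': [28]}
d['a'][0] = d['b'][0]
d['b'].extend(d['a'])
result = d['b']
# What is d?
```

After line 1: d = {'a': [17, 15], 'b': [28]}
After line 2 (a[0] = b[0] = 28): d = {'a': [28, 15], 'b': [28]}
After line 3 (b.extend(a) appends [28, 15]): d = {'a': [28, 15], 'b': [28, 28, 15]}
After line 4: result = d['b'] = [28, 28, 15]

{'a': [28, 15], 'b': [28, 28, 15]}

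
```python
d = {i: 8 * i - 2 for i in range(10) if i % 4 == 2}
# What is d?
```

{2: 14, 6: 46}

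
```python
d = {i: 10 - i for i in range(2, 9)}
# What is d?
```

{2: 8, 3: 7, 4: 6, 5: 5, 6: 4, 7: 3, 8: 2}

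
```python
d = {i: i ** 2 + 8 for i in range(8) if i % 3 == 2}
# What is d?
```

{2: 12, 5: 33}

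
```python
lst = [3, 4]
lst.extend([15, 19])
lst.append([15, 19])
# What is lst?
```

After line 1: lst = [3, 4]
After line 2 (extend unpacks [15, 19]): lst = [3, 4, 15, 19]
After line 3 (append adds [15, 19] as single element): lst = [3, 4, 15, 19, [15, 19]]

[3, 4, 15, 19, [15, 19]]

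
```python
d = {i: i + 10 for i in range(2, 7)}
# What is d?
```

{2: 12, 3: 13, 4: 14, 5: 15, 6: 16}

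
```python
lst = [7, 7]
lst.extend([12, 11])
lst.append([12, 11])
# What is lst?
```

After line 1: lst = [7, 7]
After line 2 (extend unpacks [12, 11]): lst = [7, 7, 12, 11]
After line 3 (append adds [12, 11] as single element): lst = [7, 7, 12, 11, [12, 11]]

[7, 7, 12, 11, [12, 11]]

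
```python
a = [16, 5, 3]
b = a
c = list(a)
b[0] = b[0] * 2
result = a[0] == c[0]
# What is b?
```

After line 1: a = [16, 5, 3]
After line 2 (b = a, alias): a = [16, 5, 3], b = [16, 5, 3]
After line 3 (c = list(a) is a copy, new object): c = [16, 5, 3]
After line 4 (b[0] = 16 * 2 = 32; mutates shared a/b): a = b = [32, 5, 3], c = [16, 5, 3]
After line 5 (a[0] = 32, c[0] = 16; result = False)

[32, 5, 3]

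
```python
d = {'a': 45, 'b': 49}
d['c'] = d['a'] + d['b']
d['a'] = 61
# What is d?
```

After line 1: d = {'a': 45, 'b': 49}
After line 2 (d['c'] = 45 + 49): d = {'a': 45, 'b': 49, 'c': 94}
After line 3: d = {'a': 61, 'b': 49, 'c': 94}

{'a': 61, 'b': 49, 'c': 94}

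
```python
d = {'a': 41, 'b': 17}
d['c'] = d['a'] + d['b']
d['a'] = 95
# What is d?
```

After line 1: d = {'a': 41, 'b': 17}
After line 2 (d['c'] = 41 + 17): d = {'a': 41, 'b': 17, 'c': 58}
After line 3: d = {'a': 95, 'b': 17, 'c': 58}

{'a': 95, 'b': 17, 'c': 58}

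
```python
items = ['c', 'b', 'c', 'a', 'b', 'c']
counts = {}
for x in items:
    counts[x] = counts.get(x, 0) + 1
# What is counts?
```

Initial: counts = {}, items = ['c', 'b', 'c', 'a', 'b', 'c']
See 'c': counts = {'c': 1}
See 'b': counts = {'c': 1, 'b': 1}
See 'c': counts = {'c': 2, 'b': 1}
See 'a': counts = {'c': 2, 'b': 1, 'a': 1}
See 'b': counts = {'c': 2, 'b': 2, 'a': 1}
See 'c': counts = {'c': 3, 'b': 2, 'a': 1}

{'c': 3, 'b': 2, 'a': 1}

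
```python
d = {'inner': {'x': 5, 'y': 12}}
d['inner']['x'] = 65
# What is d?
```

After line 1: d = {'inner': {'x': 5, 'y': 12}}
After line 2 (inner x overwritten): d = {'inner': {'x': 65, 'y': 12}}

{'inner': {'x': 65, 'y': 12}}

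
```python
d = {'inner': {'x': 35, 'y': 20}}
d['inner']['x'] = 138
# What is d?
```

After line 1: d = {'inner': {'x': 35, 'y': 20}}
After line 2 (inner x overwritten): d = {'inner': {'x': 138, 'y': 20}}

{'inner': {'x': 138, 'y': 20}}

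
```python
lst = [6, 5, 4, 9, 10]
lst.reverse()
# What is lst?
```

[10, 9, 4, 5, 6]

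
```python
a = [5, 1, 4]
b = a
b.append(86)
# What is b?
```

After line 1: a = [5, 1, 4]
After line 2 (b = a is an alias, same object): a = [5, 1, 4], b = [5, 1, 4]
After line 3 (b.append mutates the shared list): a = [5, 1, 4, 86], b = [5, 1, 4, 86]

[5, 1, 4, 86]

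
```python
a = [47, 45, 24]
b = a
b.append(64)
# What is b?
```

After line 1: a = [47, 45, 24]
After line 2 (b = a is an alias, same object): a = [47, 45, 24], b = [47, 45, 24]
After line 3 (b.append mutates the shared list): a = [47, 45, 24, 64], b = [47, 45, 24, 64]

[47, 45, 24, 64]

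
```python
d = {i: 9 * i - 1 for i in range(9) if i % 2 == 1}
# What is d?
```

{1: 8, 3: 26, 5: 44, 7: 62}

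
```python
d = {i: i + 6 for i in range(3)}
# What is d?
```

{0: 6, 1: 7, 2: 8}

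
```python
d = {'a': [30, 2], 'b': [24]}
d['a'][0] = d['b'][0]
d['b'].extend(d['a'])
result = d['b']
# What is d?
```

After line 1: d = {'a': [30, 2], 'b': [24]}
After line 2 (a[0] = b[0] = 24): d = {'a': [24, 2], 'b': [24]}
After line 3 (b.extend(a) appends [24, 2]): d = {'a': [24, 2], 'b': [24, 24, 2]}
After line 4: result = d['b'] = [24, 24, 2]

{'a': [24, 2], 'b': [24, 24, 2]}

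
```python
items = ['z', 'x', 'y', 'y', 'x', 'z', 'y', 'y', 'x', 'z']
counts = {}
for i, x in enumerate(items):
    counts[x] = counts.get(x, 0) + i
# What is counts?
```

Initial: counts = {}, items = ['z', 'x', 'y', 'y', 'x', 'z', 'y', 'y', 'x', 'z']
i=0, x='z': counts = {'z': 0}
i=1, x='x': counts = {'z': 0, 'x': 1}
i=2, x='y': counts = {'z': 0, 'x': 1, 'y': 2}
i=3, x='y': counts = {'z': 0, 'x': 1, 'y': 5}
i=4, x='x': counts = {'z': 0, 'x': 5, 'y': 5}
i=5, x='z': counts = {'z': 5, 'x': 5, 'y': 5}
i=6, x='y': counts = {'z': 5, 'x': 5, 'y': 11}
i=7, x='y': counts = {'z': 5, 'x': 5, 'y': 18}
i=8, x='x': counts = {'z': 5, 'x': 13, 'y': 18}
i=9, x='z': counts = {'z': 14, 'x': 13, 'y': 18}

{'z': 14, 'x': 13, 'y': 18}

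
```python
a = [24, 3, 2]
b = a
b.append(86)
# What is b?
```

After line 1: a = [24, 3, 2]
After line 2 (b = a is an alias, same object): a = [24, 3, 2], b = [24, 3, 2]
After line 3 (b.append mutates the shared list): a = [24, 3, 2, 86], b = [24, 3, 2, 86]

[24, 3, 2, 86]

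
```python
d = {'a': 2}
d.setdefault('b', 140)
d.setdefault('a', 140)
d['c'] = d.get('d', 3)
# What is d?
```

After line 1: d = {'a': 2}
After line 2 (setdefault adds 'b'=140): d = {'a': 2, 'b': 140}
After line 3 (setdefault 'a' no-op, already exists): d = {'a': 2, 'b': 140}
After line 4 (get('d', 3) returns default since 'd' not in d): d = {'a': 2, 'b': 140, 'c': 3}

{'a': 2, 'b': 140, 'c': 3}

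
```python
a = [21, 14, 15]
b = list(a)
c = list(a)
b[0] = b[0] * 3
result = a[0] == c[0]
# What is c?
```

After line 1: a = [21, 14, 15]
After line 2 (b = list(a), copy): a = [21, 14, 15], b = [21, 14, 15]
After line 3 (c = list(a) is a copy, new object): c = [21, 14, 15]
After line 4 (b[0] = 21 * 3 = 63; only b mutates (copy)): a = [21, 14, 15], b = [63, 14, 15], c = [21, 14, 15]
After line 5 (a[0] = 21, c[0] = 21; result = True)

[21, 14, 15]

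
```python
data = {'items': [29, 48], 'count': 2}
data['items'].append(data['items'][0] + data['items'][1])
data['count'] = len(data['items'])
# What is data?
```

After line 1: data = {'items': [29, 48], 'count': 2}
After line 2 (append 29 + 48 = 77): data = {'items': [29, 48, 77], 'count': 2}
After line 3 (count = len(items) = 3): data = {'items': [29, 48, 77], 'count': 3}

{'items': [29, 48, 77], 'count': 3}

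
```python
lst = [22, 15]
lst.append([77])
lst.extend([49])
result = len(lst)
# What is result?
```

After line 1: lst = [22, 15]
After line 2 (append adds [77] as single element): lst = [22, 15, [77]]
After line 3 (extend unpacks [49], adds 49): lst = [22, 15, [77], 49]
After line 4: result = len(lst) = 4

4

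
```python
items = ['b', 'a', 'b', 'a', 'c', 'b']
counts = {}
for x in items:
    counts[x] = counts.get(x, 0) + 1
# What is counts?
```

Initial: counts = {}, items = ['b', 'a', 'b', 'a', 'c', 'b']
See 'b': counts = {'b': 1}
See 'a': counts = {'b': 1, 'a': 1}
See 'b': counts = {'b': 2, 'a': 1}
See 'a': counts = {'b': 2, 'a': 2}
See 'c': counts = {'b': 2, 'a': 2, 'c': 1}
See 'b': counts = {'b': 3, 'a': 2, 'c': 1}

{'b': 3, 'a': 2, 'c': 1}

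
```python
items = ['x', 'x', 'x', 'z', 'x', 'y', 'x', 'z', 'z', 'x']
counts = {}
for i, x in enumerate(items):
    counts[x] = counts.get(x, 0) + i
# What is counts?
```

Initial: counts = {}, items = ['x', 'x', 'x', 'z', 'x', 'y', 'x', 'z', 'z', 'x']
i=0, x='x': counts = {'x': 0}
i=1, x='x': counts = {'x': 1}
i=2, x='x': counts = {'x': 3}
i=3, x='z': counts = {'x': 3, 'z': 3}
i=4, x='x': counts = {'x': 7, 'z': 3}
i=5, x='y': counts = {'x': 7, 'z': 3, 'y': 5}
i=6, x='x': counts = {'x': 13, 'z': 3, 'y': 5}
i=7, x='z': counts = {'x': 13, 'z': 10, 'y': 5}
i=8, x='z': counts = {'x': 13, 'z': 18, 'y': 5}
i=9, x='x': counts = {'x': 22, 'z': 18, 'y': 5}

{'x': 22, 'z': 18, 'y': 5}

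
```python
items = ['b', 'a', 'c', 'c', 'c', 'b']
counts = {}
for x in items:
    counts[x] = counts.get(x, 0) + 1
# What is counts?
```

Initial: counts = {}, items = ['b', 'a', 'c', 'c', 'c', 'b']
See 'b': counts = {'b': 1}
See 'a': counts = {'b': 1, 'a': 1}
See 'c': counts = {'b': 1, 'a': 1, 'c': 1}
See 'c': counts = {'b': 1, 'a': 1, 'c': 2}
See 'c': counts = {'b': 1, 'a': 1, 'c': 3}
See 'b': counts = {'b': 2, 'a': 1, 'c': 3}

{'b': 2, 'a': 1, 'c': 3}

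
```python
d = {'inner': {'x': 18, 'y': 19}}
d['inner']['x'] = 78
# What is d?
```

After line 1: d = {'inner': {'x': 18, 'y': 19}}
After line 2 (inner x overwritten): d = {'inner': {'x': 78, 'y': 19}}

{'inner': {'x': 78, 'y': 19}}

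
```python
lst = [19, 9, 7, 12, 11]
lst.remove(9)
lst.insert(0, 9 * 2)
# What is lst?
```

After line 1: lst = [19, 9, 7, 12, 11]
After line 2 (remove first 9): lst = [19, 7, 12, 11]
After line 3 (insert 18 at index 0): lst = [18, 19, 7, 12, 11]

[18, 19, 7, 12, 11]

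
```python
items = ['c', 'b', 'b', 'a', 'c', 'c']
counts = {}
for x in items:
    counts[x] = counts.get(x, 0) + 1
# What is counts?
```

Initial: counts = {}, items = ['c', 'b', 'b', 'a', 'c', 'c']
See 'c': counts = {'c': 1}
See 'b': counts = {'c': 1, 'b': 1}
See 'b': counts = {'c': 1, 'b': 2}
See 'a': counts = {'c': 1, 'b': 2, 'a': 1}
See 'c': counts = {'c': 2, 'b': 2, 'a': 1}
See 'c': counts = {'c': 3, 'b': 2, 'a': 1}

{'c': 3, 'b': 2, 'a': 1}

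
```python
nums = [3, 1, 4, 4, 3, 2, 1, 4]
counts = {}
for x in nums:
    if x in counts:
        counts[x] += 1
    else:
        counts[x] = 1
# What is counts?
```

Initial: counts = {}, nums = [3, 1, 4, 4, 3, 2, 1, 4]
See 3: counts = {3: 1}
See 1: counts = {3: 1, 1: 1}
See 4: counts = {3: 1, 1: 1, 4: 1}
See 4: counts = {3: 1, 1: 1, 4: 2}
See 3: counts = {3: 2, 1: 1, 4: 2}
See 2: counts = {3: 2, 1: 1, 4: 2, 2: 1}
See 1: counts = {3: 2, 1: 2, 4: 2, 2: 1}
See 4: counts = {3: 2, 1: 2, 4: 3, 2: 1}

{3: 2, 1: 2, 4: 3, 2: 1}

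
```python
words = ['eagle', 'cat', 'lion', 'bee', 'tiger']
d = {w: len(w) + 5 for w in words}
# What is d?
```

{'eagle': 10, 'cat': 8, 'lion': 9, 'bee': 8, 'tiger': 10}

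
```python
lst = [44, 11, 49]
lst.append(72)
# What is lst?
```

[44, 11, 49, 72]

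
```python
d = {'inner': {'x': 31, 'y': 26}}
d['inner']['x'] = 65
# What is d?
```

After line 1: d = {'inner': {'x': 31, 'y': 26}}
After line 2 (inner x overwritten): d = {'inner': {'x': 65, 'y': 26}}

{'inner': {'x': 65, 'y': 26}}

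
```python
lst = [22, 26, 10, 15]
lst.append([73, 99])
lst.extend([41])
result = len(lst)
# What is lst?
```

After line 1: lst = [22, 26, 10, 15]
After line 2 (append adds [73, 99] as single element): lst = [22, 26, 10, 15, [73, 99]]
After line 3 (extend unpacks [41], adds 41): lst = [22, 26, 10, 15, [73, 99], 41]
After line 4: result = len(lst) = 6

[22, 26, 10, 15, [73, 99], 41]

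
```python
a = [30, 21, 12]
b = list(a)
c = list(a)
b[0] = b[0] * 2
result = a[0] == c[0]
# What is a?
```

After line 1: a = [30, 21, 12]
After line 2 (b = list(a), copy): a = [30, 21, 12], b = [30, 21, 12]
After line 3 (c = list(a) is a copy, new object): c = [30, 21, 12]
After line 4 (b[0] = 30 * 2 = 60; only b mutates (copy)): a = [30, 21, 12], b = [60, 21, 12], c = [30, 21, 12]
After line 5 (a[0] = 30, c[0] = 30; result = True)

[30, 21, 12]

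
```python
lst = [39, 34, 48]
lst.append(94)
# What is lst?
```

[39, 34, 48, 94]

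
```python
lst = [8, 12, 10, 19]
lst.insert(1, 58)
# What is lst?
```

[8, 58, 12, 10, 19]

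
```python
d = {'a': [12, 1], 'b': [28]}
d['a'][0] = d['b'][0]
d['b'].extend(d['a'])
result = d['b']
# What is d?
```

After line 1: d = {'a': [12, 1], 'b': [28]}
After line 2 (a[0] = b[0] = 28): d = {'a': [28, 1], 'b': [28]}
After line 3 (b.extend(a) appends [28, 1]): d = {'a': [28, 1], 'b': [28, 28, 1]}
After line 4: result = d['b'] = [28, 28, 1]

{'a': [28, 1], 'b': [28, 28, 1]}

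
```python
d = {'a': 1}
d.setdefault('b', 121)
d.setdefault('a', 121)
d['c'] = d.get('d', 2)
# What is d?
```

After line 1: d = {'a': 1}
After line 2 (setdefault adds 'b'=121): d = {'a': 1, 'b': 121}
After line 3 (setdefault 'a' no-op, already exists): d = {'a': 1, 'b': 121}
After line 4 (get('d', 2) returns default since 'd' not in d): d = {'a': 1, 'b': 121, 'c': 2}

{'a': 1, 'b': 121, 'c': 2}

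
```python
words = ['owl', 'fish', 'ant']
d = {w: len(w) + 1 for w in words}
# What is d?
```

{'owl': 4, 'fish': 5, 'ant': 4}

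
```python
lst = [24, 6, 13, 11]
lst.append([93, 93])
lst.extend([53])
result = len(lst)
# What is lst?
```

After line 1: lst = [24, 6, 13, 11]
After line 2 (append adds [93, 93] as single element): lst = [24, 6, 13, 11, [93, 93]]
After line 3 (extend unpacks [53], adds 53): lst = [24, 6, 13, 11, [93, 93], 53]
After line 4: result = len(lst) = 6

[24, 6, 13, 11, [93, 93], 53]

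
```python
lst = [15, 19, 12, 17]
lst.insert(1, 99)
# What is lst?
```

[15, 99, 19, 12, 17]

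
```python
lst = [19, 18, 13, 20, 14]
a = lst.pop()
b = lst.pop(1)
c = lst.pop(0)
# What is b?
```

After line 1: lst = [19, 18, 13, 20, 14]
After line 2 (pop() -> a = 14): lst = [19, 18, 13, 20]
After line 3 (pop(1) -> b = 18): lst = [19, 13, 20]
After line 4 (pop(0) -> c = 19): lst = [13, 20]

18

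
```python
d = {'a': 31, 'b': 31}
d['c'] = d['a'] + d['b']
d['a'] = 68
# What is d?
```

After line 1: d = {'a': 31, 'b': 31}
After line 2 (d['c'] = 31 + 31): d = {'a': 31, 'b': 31, 'c': 62}
After line 3: d = {'a': 68, 'b': 31, 'c': 62}

{'a': 68, 'b': 31, 'c': 62}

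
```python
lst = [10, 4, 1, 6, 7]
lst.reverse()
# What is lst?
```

[7, 6, 1, 4, 10]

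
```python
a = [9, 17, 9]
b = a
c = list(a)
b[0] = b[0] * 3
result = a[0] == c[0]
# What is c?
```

After line 1: a = [9, 17, 9]
After line 2 (b = a, alias): a = [9, 17, 9], b = [9, 17, 9]
After line 3 (c = list(a) is a copy, new object): c = [9, 17, 9]
After line 4 (b[0] = 9 * 3 = 27; mutates shared a/b): a = b = [27, 17, 9], c = [9, 17, 9]
After line 5 (a[0] = 27, c[0] = 9; result = False)

[9, 17, 9]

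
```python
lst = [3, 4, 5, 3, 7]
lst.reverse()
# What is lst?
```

[7, 3, 5, 4, 3]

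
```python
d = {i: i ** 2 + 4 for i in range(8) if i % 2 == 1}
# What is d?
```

{1: 5, 3: 13, 5: 29, 7: 53}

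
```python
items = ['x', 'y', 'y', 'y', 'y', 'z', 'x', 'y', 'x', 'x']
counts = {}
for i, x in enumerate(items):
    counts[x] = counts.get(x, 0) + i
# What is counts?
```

Initial: counts = {}, items = ['x', 'y', 'y', 'y', 'y', 'z', 'x', 'y', 'x', 'x']
i=0, x='x': counts = {'x': 0}
i=1, x='y': counts = {'x': 0, 'y': 1}
i=2, x='y': counts = {'x': 0, 'y': 3}
i=3, x='y': counts = {'x': 0, 'y': 6}
i=4, x='y': counts = {'x': 0, 'y': 10}
i=5, x='z': counts = {'x': 0, 'y': 10, 'z': 5}
i=6, x='x': counts = {'x': 6, 'y': 10, 'z': 5}
i=7, x='y': counts = {'x': 6, 'y': 17, 'z': 5}
i=8, x='x': counts = {'x': 14, 'y': 17, 'z': 5}
i=9, x='x': counts = {'x': 23, 'y': 17, 'z': 5}

{'x': 23, 'y': 17, 'z': 5}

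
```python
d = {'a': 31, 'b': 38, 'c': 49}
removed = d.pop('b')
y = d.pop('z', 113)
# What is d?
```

After line 1: d = {'a': 31, 'b': 38, 'c': 49}
After line 2 (pop 'b' returns 38): d = {'a': 31, 'c': 49}, removed = 38
After line 3 (pop 'z' missing, returns default 113): d = {'a': 31, 'c': 49}, y = 113

{'a': 31, 'c': 49}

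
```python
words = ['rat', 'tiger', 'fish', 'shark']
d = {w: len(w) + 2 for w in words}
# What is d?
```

{'rat': 5, 'tiger': 7, 'fish': 6, 'shark': 7}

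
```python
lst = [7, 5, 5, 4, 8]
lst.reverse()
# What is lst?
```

[8, 4, 5, 5, 7]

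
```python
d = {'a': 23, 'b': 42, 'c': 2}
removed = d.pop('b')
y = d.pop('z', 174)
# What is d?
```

After line 1: d = {'a': 23, 'b': 42, 'c': 2}
After line 2 (pop 'b' returns 42): d = {'a': 23, 'c': 2}, removed = 42
After line 3 (pop 'z' missing, returns default 174): d = {'a': 23, 'c': 2}, y = 174

{'a': 23, 'c': 2}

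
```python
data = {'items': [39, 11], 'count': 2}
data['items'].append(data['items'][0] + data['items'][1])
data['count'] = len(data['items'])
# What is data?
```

After line 1: data = {'items': [39, 11], 'count': 2}
After line 2 (append 39 + 11 = 50): data = {'items': [39, 11, 50], 'count': 2}
After line 3 (count = len(items) = 3): data = {'items': [39, 11, 50], 'count': 3}

{'items': [39, 11, 50], 'count': 3}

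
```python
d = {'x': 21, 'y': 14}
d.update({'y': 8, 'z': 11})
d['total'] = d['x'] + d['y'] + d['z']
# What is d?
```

After line 1: d = {'x': 21, 'y': 14}
After line 2 (y overwritten, z added): d = {'x': 21, 'y': 8, 'z': 11}
After line 3 (total = 21 + 8 + 11 = 40): d = {'x': 21, 'y': 8, 'z': 11, 'total': 40}

{'x': 21, 'y': 8, 'z': 11, 'total': 40}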